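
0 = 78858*0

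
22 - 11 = 11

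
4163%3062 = 1101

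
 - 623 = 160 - 783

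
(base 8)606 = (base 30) d0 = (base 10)390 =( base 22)HG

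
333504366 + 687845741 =1021350107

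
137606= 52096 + 85510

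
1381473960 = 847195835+534278125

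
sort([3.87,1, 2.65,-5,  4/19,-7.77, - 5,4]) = [-7.77,-5  ,-5,4/19, 1,2.65,3.87, 4]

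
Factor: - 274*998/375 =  - 2^2  *3^( -1)*5^ ( - 3)*137^1*499^1 = - 273452/375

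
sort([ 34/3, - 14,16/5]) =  [ - 14, 16/5, 34/3]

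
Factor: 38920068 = 2^2 * 3^3 * 11^1 *181^2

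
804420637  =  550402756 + 254017881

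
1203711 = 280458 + 923253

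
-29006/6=-4835 + 2/3 = - 4834.33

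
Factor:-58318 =-2^1*13^1*2243^1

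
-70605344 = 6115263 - 76720607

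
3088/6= 1544/3 = 514.67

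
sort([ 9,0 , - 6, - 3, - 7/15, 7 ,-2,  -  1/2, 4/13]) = [-6, - 3, - 2, - 1/2, - 7/15,0,  4/13,7,9] 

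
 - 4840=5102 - 9942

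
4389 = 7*627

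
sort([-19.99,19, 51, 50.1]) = [-19.99,19,  50.1,51 ]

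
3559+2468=6027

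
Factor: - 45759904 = -2^5*19^1*73^1*1031^1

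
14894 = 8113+6781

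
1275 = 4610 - 3335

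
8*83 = 664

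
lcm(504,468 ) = 6552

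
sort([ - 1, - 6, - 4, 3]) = [ - 6, - 4, - 1, 3 ] 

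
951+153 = 1104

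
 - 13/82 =-1 + 69/82 = - 0.16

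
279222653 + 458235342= 737457995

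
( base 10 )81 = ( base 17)4D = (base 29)2n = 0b1010001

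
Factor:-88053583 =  - 88053583^1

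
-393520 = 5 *(-78704 ) 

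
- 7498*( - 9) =67482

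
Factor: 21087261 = 3^2 * 13^1 * 180233^1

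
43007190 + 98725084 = 141732274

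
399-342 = 57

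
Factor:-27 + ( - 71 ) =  - 98=- 2^1 *7^2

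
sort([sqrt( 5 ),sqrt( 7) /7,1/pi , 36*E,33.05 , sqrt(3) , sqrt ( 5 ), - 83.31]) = [ - 83.31,  1/pi,sqrt(7 )/7, sqrt (3 ),sqrt( 5),sqrt( 5), 33.05, 36*E ] 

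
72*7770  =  559440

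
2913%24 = 9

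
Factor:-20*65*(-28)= 2^4*5^2*7^1 * 13^1 =36400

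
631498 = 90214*7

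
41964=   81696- 39732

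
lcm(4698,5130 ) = 446310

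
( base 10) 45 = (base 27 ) 1I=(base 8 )55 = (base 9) 50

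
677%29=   10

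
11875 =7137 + 4738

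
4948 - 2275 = 2673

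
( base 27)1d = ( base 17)26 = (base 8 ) 50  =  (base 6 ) 104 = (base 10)40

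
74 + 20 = 94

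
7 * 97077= 679539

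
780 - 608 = 172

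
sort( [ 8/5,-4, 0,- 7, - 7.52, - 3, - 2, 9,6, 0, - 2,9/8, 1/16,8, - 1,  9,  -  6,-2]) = [ -7.52, - 7, - 6, - 4, -3, - 2, -2,  -  2 ,-1,0,0,1/16 , 9/8,8/5,6, 8, 9,9 ] 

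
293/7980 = 293/7980 = 0.04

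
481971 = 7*68853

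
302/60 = 151/30 = 5.03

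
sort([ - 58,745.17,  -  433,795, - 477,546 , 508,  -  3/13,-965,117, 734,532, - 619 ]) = [  -  965, - 619,-477, - 433, - 58, - 3/13,117, 508, 532  ,  546,734 , 745.17, 795]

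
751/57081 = 751/57081  =  0.01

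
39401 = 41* 961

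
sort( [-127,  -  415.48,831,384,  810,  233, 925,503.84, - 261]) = [ - 415.48, -261, -127,233, 384,503.84,810,  831, 925 ] 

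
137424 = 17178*8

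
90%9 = 0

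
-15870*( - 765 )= 12140550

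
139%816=139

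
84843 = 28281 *3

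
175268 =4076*43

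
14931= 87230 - 72299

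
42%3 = 0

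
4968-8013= - 3045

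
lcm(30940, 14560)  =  247520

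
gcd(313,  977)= 1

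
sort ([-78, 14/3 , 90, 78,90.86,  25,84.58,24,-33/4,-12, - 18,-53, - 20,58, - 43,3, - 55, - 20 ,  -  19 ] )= [-78,  -  55, - 53,-43, - 20, - 20, - 19 , - 18,-12, - 33/4, 3,14/3, 24, 25, 58,78,84.58, 90,90.86 ] 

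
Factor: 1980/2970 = 2/3 = 2^1*3^(-1)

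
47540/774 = 23770/387 = 61.42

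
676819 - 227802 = 449017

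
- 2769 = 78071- 80840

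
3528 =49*72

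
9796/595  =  9796/595  =  16.46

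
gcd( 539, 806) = 1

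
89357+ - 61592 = 27765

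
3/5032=3/5032 = 0.00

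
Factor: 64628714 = 2^1*37^1*433^1*2017^1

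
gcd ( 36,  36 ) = 36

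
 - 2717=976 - 3693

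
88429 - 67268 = 21161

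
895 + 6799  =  7694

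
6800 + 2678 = 9478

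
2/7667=2/7667 =0.00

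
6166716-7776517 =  - 1609801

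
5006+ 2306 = 7312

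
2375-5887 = -3512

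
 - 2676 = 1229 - 3905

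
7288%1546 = 1104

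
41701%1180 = 401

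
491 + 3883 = 4374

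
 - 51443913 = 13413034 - 64856947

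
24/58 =12/29 = 0.41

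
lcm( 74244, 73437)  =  6756204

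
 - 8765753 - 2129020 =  - 10894773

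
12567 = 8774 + 3793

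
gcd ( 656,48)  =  16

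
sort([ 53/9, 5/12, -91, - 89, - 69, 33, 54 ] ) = [ - 91, - 89, - 69, 5/12,53/9 , 33,  54]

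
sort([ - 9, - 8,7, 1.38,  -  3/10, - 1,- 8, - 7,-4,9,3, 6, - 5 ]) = [ - 9, - 8,-8, - 7,  -  5,-4, -1,- 3/10, 1.38, 3,6, 7,9]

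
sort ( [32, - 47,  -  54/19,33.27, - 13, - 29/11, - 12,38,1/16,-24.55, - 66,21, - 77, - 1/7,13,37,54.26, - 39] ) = [ - 77, - 66, - 47, - 39 , - 24.55, - 13, - 12, - 54/19, - 29/11, -1/7,  1/16,13,21,  32,33.27,37  ,  38, 54.26 ]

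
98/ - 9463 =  - 1 + 9365/9463 = - 0.01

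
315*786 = 247590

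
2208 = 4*552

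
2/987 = 2/987 = 0.00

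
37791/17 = 2223 = 2223.00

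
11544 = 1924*6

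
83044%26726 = 2866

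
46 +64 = 110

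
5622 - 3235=2387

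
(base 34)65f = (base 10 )7121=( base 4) 1233101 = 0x1BD1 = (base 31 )7cm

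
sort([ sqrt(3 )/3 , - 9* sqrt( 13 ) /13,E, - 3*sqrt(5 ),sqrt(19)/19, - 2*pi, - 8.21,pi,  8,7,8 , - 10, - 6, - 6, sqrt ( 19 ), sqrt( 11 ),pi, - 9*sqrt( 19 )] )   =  [- 9*sqrt( 19 ) , - 10, - 8.21,-3 * sqrt(5 ) , - 2*pi, - 6,-6, - 9*sqrt(13 )/13, sqrt( 19 )/19 , sqrt(3) /3,E,pi , pi,sqrt( 11 ),sqrt(19), 7, 8,8]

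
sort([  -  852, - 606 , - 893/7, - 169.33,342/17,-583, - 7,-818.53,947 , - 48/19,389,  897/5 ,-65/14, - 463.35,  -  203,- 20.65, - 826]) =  [ - 852,  -  826, -818.53, - 606, - 583, - 463.35,  -  203, - 169.33,-893/7,-20.65,  -  7, - 65/14 ,  -  48/19, 342/17 , 897/5, 389,947]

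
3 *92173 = 276519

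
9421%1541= 175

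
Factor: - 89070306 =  - 2^1*3^1*13^1*23^1 * 131^1*379^1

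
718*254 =182372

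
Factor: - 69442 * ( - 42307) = 2^1*34721^1*42307^1=2937882694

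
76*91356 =6943056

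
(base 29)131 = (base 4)32201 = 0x3a1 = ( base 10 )929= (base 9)1242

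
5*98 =490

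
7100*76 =539600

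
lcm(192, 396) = 6336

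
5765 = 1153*5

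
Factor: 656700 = 2^2*3^1*5^2*11^1*199^1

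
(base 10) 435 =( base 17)18A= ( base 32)DJ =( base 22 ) JH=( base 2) 110110011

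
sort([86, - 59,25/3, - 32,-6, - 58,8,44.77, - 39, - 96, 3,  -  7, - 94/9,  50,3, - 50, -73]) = [ - 96, - 73, - 59, - 58, - 50, - 39, - 32, -94/9,  -  7, -6, 3,3, 8, 25/3,44.77, 50, 86] 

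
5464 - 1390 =4074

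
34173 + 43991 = 78164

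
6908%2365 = 2178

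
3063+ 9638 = 12701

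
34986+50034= 85020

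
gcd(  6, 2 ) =2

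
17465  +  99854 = 117319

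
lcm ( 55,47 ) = 2585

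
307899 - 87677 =220222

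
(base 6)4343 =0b1111100111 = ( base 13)5BB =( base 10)999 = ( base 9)1330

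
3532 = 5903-2371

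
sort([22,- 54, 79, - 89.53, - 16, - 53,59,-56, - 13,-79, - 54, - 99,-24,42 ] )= [ - 99, - 89.53,  -  79, - 56,  -  54,  -  54, - 53,-24,  -  16,-13,22, 42,59, 79 ] 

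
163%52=7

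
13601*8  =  108808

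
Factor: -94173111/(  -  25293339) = 3^2*1162631^1*2810371^(  -  1 ) = 10463679/2810371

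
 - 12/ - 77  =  12/77 = 0.16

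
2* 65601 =131202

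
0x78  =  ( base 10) 120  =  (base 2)1111000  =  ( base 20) 60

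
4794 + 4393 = 9187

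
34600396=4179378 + 30421018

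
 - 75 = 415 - 490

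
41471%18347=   4777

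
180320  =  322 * 560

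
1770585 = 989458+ 781127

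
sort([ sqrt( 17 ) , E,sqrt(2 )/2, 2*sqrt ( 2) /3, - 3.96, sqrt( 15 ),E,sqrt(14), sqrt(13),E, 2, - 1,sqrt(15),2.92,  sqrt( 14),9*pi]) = [ - 3.96,-1, sqrt(2)/2, 2 * sqrt( 2) /3,2,E, E , E, 2.92,  sqrt( 13),sqrt( 14), sqrt( 14 ),sqrt( 15), sqrt( 15),sqrt(17),9*pi]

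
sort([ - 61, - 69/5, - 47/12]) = [ - 61, - 69/5, - 47/12 ]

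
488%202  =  84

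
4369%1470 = 1429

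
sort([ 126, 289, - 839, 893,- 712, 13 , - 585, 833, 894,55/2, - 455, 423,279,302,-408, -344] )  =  [ - 839,-712,-585,-455, - 408, - 344, 13, 55/2, 126 , 279, 289, 302,423, 833, 893, 894 ]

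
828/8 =103 + 1/2 = 103.50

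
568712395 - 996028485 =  - 427316090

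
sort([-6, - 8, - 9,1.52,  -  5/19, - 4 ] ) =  [  -  9, - 8,  -  6, - 4,  -  5/19, 1.52 ] 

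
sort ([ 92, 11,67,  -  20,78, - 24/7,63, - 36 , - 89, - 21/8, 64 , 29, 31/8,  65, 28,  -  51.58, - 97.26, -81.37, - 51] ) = [ - 97.26, - 89,-81.37, - 51.58,-51, - 36 , - 20, - 24/7, - 21/8,31/8 , 11, 28,29,63,  64,65,67,  78, 92] 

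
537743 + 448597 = 986340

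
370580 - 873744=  - 503164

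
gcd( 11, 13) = 1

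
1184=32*37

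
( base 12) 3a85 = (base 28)8g5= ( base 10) 6725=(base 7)25415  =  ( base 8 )15105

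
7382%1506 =1358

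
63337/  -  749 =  - 85 + 328/749 = - 84.56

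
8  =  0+8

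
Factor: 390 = 2^1 * 3^1*5^1*13^1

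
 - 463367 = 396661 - 860028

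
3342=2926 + 416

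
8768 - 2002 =6766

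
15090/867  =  17 + 117/289 = 17.40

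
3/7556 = 3/7556=0.00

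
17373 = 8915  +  8458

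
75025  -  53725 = 21300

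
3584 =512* 7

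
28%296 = 28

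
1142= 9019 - 7877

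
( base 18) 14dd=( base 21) gf4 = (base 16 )1CCF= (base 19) 1183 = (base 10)7375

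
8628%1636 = 448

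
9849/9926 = 1407/1418 = 0.99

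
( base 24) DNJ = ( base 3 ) 102001111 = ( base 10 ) 8059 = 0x1f7b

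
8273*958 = 7925534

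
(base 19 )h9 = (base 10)332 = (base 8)514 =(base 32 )AC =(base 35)9h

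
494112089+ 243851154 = 737963243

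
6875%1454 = 1059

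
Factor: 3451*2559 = 8831109 = 3^1*7^1 * 17^1*29^1 *853^1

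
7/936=7/936 = 0.01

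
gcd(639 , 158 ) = 1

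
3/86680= 3/86680 = 0.00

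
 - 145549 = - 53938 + -91611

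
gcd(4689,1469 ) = 1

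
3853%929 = 137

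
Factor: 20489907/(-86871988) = -2^( -2)*3^1*7^( - 1 )*191^1 *35759^1*3102571^(-1 ) 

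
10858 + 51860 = 62718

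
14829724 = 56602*262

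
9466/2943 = 9466/2943 = 3.22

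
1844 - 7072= - 5228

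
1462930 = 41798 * 35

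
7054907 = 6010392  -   - 1044515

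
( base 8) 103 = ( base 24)2J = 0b1000011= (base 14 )4b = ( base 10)67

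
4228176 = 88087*48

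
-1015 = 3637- 4652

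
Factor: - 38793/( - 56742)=67/98 = 2^(-1 )*7^(-2 )*67^1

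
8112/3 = 2704 =2704.00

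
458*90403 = 41404574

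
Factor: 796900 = 2^2*5^2*13^1*613^1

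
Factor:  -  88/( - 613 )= 2^3 * 11^1*613^ ( - 1)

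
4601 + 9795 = 14396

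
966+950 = 1916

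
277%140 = 137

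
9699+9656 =19355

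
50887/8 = 50887/8 = 6360.88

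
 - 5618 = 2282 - 7900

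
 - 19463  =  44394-63857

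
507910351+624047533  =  1131957884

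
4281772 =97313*44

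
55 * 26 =1430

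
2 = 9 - 7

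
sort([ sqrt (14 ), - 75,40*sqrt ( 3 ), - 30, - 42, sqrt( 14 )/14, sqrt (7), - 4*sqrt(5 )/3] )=[ - 75,  -  42, - 30,-4*sqrt ( 5 )/3,sqrt (14 )/14, sqrt( 7 ), sqrt( 14),40*sqrt ( 3 )] 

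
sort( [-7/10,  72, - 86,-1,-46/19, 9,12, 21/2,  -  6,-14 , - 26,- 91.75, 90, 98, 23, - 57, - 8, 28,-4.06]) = [ - 91.75, - 86,-57, - 26, - 14,-8,-6,-4.06, - 46/19, - 1,- 7/10, 9, 21/2, 12, 23,28, 72,90, 98]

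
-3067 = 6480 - 9547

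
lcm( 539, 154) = 1078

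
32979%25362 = 7617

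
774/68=387/34 = 11.38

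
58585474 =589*99466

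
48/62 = 24/31 =0.77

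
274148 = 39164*7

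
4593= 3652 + 941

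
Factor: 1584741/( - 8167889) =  - 3^1*79^( - 1 ) * 103391^(-1) * 528247^1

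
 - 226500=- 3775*60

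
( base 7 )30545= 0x1d39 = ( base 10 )7481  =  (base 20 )ie1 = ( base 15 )233B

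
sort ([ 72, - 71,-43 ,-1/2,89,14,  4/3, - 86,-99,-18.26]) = [  -  99 ,-86,-71, - 43, - 18.26,-1/2,4/3 , 14 , 72, 89 ]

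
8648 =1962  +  6686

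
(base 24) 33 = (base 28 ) 2j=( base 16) 4b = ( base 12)63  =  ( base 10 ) 75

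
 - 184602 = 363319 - 547921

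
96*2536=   243456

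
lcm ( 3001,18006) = 18006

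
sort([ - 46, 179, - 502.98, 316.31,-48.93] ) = [-502.98, - 48.93,  -  46,179, 316.31] 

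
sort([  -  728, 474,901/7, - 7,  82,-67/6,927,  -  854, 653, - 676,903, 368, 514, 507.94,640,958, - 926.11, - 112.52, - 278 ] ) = [-926.11, -854, - 728, - 676, - 278, - 112.52, - 67/6, - 7 , 82,901/7, 368,474,507.94, 514, 640,653, 903, 927,958]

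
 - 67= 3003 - 3070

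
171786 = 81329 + 90457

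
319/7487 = 319/7487=   0.04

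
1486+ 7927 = 9413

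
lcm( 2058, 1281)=125538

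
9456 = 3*3152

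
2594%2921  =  2594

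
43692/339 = 128 + 100/113 = 128.88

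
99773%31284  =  5921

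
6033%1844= 501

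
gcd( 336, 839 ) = 1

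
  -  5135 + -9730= -14865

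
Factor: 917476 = 2^2*7^2 * 31^1*151^1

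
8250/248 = 33 + 33/124 = 33.27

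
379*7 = 2653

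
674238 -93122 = 581116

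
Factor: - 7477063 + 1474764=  - 6002299 = - 503^1*11933^1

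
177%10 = 7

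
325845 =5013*65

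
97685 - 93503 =4182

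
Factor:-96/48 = -2 = - 2^1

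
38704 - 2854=35850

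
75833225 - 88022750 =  - 12189525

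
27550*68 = 1873400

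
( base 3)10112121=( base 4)220111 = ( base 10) 2581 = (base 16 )A15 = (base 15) B71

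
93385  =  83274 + 10111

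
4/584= 1/146 =0.01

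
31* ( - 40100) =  - 1243100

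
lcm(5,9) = 45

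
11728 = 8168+3560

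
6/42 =1/7  =  0.14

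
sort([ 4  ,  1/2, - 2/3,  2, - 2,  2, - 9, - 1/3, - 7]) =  [ - 9, - 7, - 2,-2/3,  -  1/3,1/2,  2,2  ,  4]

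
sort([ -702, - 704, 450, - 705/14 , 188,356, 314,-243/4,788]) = [ - 704, - 702, - 243/4, - 705/14,  188,314,  356, 450,788]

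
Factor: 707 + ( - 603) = 104= 2^3*13^1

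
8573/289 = 8573/289  =  29.66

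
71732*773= 55448836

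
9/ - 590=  -1 +581/590 = -0.02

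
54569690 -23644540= 30925150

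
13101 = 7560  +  5541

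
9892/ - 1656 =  - 6 + 11/414=- 5.97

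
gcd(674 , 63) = 1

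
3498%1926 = 1572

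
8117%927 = 701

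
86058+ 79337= 165395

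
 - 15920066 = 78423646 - 94343712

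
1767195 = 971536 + 795659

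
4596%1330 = 606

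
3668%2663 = 1005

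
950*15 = 14250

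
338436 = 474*714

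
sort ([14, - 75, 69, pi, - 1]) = [  -  75, - 1, pi, 14, 69 ]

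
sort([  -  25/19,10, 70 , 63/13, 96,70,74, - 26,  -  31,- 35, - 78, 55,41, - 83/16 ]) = [ - 78,  -  35, - 31, - 26,-83/16,-25/19, 63/13, 10 , 41,  55, 70,70, 74,96]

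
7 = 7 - 0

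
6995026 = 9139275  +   - 2144249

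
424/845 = 424/845 = 0.50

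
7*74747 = 523229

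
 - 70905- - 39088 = -31817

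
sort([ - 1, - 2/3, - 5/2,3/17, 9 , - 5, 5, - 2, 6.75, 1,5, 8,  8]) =[- 5,-5/2, - 2, - 1, - 2/3, 3/17, 1, 5, 5, 6.75, 8,8,9] 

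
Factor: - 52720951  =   - 751^1*70201^1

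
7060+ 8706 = 15766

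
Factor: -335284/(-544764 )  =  83821/136191= 3^ (-1 )*11^ ( - 1)*109^1*769^1*4127^( - 1)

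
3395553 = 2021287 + 1374266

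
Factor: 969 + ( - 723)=2^1 * 3^1 * 41^1 = 246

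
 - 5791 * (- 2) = 11582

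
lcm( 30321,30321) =30321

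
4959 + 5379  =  10338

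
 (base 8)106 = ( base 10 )70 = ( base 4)1012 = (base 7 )130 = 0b1000110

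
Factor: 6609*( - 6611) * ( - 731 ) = 31938924369 = 3^1*11^1*17^1*43^1* 601^1*2203^1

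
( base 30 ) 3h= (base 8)153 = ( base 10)107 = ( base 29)3k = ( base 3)10222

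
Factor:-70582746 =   -  2^1*3^1*13^1*904907^1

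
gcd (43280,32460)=10820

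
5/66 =5/66 = 0.08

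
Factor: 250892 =2^2*62723^1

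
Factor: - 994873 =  - 11^1*149^1 * 607^1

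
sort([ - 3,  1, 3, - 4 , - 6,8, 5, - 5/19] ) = [-6, - 4, - 3,  -  5/19, 1, 3, 5 , 8] 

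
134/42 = 67/21 = 3.19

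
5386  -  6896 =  - 1510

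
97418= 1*97418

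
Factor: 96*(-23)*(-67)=147936 = 2^5*3^1*23^1*67^1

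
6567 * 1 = 6567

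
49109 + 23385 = 72494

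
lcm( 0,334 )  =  0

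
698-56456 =  -  55758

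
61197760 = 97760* 626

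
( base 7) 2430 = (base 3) 1020110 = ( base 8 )1607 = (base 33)rc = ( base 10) 903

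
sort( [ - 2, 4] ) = [ - 2,4 ]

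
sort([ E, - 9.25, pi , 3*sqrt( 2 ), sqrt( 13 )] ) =[ - 9.25, E , pi, sqrt(13 ) , 3*sqrt(2 ) ] 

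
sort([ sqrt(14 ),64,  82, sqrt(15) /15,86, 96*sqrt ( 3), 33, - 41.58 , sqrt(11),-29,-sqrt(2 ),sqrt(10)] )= [ - 41.58, - 29, - sqrt ( 2), sqrt(15) /15,sqrt( 10),sqrt(11),sqrt(14),33, 64,82,86,96*sqrt(3)] 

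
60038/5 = 60038/5 = 12007.60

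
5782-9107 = - 3325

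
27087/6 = 9029/2 = 4514.50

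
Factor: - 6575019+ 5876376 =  - 698643= - 3^2*11^1*7057^1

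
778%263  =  252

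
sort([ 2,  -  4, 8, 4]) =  [-4,2,4,8] 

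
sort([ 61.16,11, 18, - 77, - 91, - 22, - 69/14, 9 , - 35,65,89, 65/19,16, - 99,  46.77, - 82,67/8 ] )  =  [ - 99, - 91, -82, - 77,-35, - 22, - 69/14 , 65/19,67/8, 9, 11, 16 , 18, 46.77,61.16,65, 89 ]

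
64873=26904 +37969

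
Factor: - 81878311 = -81878311^1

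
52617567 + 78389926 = 131007493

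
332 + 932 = 1264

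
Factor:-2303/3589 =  - 7^2*37^( - 1)*47^1 * 97^ (-1)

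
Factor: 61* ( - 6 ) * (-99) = 2^1*3^3*11^1 * 61^1 = 36234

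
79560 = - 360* ( - 221) 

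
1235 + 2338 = 3573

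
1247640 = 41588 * 30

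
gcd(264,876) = 12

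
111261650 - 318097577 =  - 206835927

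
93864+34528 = 128392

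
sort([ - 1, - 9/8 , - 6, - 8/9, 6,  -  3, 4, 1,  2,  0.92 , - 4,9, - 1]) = [ - 6, - 4, - 3, - 9/8, - 1, - 1, - 8/9 , 0.92, 1,  2,4,6, 9]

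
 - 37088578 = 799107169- 836195747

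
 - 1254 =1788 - 3042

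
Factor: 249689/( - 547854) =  - 2^( - 1 )*3^( - 1)*11^1*22699^1*91309^( - 1) 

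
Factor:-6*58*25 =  - 2^2*3^1*5^2*29^1 = -8700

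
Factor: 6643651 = 7^1*17^1*55829^1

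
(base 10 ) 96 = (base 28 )3c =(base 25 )3l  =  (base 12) 80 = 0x60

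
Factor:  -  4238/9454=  - 13^1 * 29^(-1 )  =  - 13/29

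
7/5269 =7/5269  =  0.00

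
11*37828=416108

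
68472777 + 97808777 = 166281554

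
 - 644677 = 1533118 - 2177795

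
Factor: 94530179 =94530179^1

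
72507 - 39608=32899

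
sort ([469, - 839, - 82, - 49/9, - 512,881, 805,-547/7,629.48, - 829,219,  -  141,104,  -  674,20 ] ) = [ - 839, - 829, - 674,-512, - 141, - 82, - 547/7,  -  49/9,20,104,219,469, 629.48,805,881] 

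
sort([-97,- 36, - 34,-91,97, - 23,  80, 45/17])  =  [-97 , -91, - 36, - 34,-23,45/17, 80,  97]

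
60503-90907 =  - 30404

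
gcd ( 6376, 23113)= 797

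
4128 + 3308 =7436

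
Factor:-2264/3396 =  - 2/3= -  2^1 *3^( - 1) 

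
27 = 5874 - 5847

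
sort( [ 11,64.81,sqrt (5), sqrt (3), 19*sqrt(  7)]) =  [ sqrt (3 ) , sqrt(5 ),  11 , 19*sqrt( 7 ),64.81 ]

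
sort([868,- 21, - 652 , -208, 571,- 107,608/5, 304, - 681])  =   [ - 681, - 652, - 208, - 107,-21,608/5, 304,571, 868 ] 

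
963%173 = 98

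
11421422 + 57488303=68909725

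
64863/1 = 64863 = 64863.00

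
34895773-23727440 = 11168333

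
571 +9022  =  9593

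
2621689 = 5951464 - 3329775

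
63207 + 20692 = 83899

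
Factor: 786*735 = 2^1*3^2*5^1 *7^2*131^1 = 577710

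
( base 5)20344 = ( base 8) 2505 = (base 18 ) 42h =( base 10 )1349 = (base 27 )1mq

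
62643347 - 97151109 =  - 34507762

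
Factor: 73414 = 2^1*11^1 * 47^1*71^1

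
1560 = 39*40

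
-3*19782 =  - 59346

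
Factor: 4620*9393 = 43395660 =2^2 * 3^2*5^1*7^1 * 11^1 * 31^1 * 101^1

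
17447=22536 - 5089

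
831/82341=277/27447 = 0.01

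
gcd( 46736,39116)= 508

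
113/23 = 4  +  21/23= 4.91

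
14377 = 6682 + 7695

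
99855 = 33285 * 3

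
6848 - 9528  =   - 2680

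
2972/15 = 198 + 2/15 = 198.13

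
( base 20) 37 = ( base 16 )43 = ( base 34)1x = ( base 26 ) 2f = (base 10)67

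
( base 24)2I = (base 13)51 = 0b1000010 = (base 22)30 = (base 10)66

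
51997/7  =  51997/7 = 7428.14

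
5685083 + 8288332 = 13973415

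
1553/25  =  1553/25 =62.12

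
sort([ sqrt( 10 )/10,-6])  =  [  -  6,sqrt( 10 ) /10]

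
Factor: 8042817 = 3^1 * 859^1 *3121^1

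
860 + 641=1501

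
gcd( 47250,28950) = 150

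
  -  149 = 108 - 257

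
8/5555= 8/5555 = 0.00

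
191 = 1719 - 1528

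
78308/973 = 80 + 468/973 = 80.48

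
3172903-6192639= -3019736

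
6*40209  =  241254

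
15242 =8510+6732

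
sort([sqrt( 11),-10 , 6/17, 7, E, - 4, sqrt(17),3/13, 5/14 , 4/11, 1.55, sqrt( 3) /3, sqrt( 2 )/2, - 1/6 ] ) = [- 10, - 4, - 1/6,3/13, 6/17, 5/14, 4/11, sqrt(3)/3,sqrt(2)/2, 1.55  ,  E, sqrt( 11 ), sqrt( 17), 7]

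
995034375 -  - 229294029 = 1224328404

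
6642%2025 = 567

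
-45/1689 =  - 1 + 548/563=- 0.03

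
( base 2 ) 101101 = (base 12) 39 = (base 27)1I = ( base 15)30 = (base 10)45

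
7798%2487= 337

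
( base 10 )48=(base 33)1f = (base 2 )110000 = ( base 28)1K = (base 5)143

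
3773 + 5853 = 9626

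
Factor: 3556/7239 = 2^2*3^( - 1)*7^1*19^(-1) = 28/57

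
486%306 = 180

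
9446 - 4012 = 5434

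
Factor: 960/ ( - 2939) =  - 2^6*3^1*5^1* 2939^( - 1)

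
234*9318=2180412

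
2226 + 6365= 8591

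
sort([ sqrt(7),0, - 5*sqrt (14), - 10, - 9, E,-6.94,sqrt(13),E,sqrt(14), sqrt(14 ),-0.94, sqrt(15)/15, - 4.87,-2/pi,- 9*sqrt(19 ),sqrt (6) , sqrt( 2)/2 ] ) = [-9*sqrt( 19 ), - 5*sqrt(14), - 10, - 9 ,-6.94, - 4.87 ,-0.94, - 2/pi,0 , sqrt( 15) /15,  sqrt( 2) /2,sqrt( 6 ),sqrt ( 7),E, E,sqrt(13), sqrt( 14 ),  sqrt(14)] 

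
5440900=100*54409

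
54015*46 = 2484690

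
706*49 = 34594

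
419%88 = 67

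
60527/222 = 60527/222 = 272.64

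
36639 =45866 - 9227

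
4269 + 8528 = 12797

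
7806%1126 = 1050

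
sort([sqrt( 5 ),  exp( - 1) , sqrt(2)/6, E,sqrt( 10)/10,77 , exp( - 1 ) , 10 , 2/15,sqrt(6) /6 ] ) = [2/15, sqrt(2) /6, sqrt(10)/10,exp( - 1) , exp(-1 ),sqrt( 6)/6 , sqrt(5 ) , E,10,77]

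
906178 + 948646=1854824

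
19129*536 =10253144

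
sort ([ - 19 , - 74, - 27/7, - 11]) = [ - 74, - 19,- 11, - 27/7] 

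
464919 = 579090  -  114171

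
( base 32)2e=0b1001110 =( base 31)2G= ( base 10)78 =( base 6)210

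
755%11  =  7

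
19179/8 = 2397 + 3/8 = 2397.38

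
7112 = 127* 56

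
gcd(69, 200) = 1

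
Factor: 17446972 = 2^2*23^1*71^1 * 2671^1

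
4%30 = 4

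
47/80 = 47/80 = 0.59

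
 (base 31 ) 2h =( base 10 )79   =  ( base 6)211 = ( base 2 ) 1001111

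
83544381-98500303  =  -14955922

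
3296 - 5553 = -2257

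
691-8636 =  - 7945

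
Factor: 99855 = 3^2*5^1*7^1 * 317^1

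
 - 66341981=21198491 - 87540472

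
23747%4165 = 2922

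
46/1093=46/1093 = 0.04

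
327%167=160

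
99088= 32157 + 66931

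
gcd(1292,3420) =76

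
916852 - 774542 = 142310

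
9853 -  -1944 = 11797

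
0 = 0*56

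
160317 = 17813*9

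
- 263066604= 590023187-853089791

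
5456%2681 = 94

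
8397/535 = 8397/535 = 15.70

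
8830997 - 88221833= -79390836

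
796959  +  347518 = 1144477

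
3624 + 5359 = 8983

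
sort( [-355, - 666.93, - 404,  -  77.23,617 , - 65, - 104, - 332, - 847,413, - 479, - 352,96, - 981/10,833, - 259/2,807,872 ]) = [-847, - 666.93, - 479, - 404,  -  355, - 352,-332, - 259/2, - 104, -981/10, - 77.23, - 65, 96,413,617, 807, 833,872]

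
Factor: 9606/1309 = 2^1*3^1*7^( - 1)*11^( - 1 ) *17^( - 1)* 1601^1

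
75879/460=75879/460 = 164.95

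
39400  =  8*4925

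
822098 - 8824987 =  - 8002889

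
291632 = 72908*4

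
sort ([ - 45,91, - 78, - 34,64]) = [ - 78, - 45, - 34,  64,91]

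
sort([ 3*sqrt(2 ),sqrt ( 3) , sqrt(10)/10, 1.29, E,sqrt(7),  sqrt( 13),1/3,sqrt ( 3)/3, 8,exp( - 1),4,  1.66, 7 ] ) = [ sqrt(10)/10,1/3,exp (- 1 ), sqrt( 3)/3 , 1.29,  1.66,  sqrt( 3) , sqrt( 7),E , sqrt(  13),4,3*sqrt(2),7,8] 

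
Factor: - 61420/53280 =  - 83/72   =  - 2^( - 3)*3^( - 2 )*83^1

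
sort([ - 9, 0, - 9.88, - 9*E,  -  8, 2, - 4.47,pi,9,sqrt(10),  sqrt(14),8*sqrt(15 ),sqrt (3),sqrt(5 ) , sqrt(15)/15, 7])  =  [ - 9*E, - 9.88, - 9, - 8, - 4.47,0, sqrt (15 )/15, sqrt(3), 2 , sqrt( 5), pi, sqrt ( 10 ), sqrt(14),7, 9,8*sqrt( 15 )] 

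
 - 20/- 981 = 20/981= 0.02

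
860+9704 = 10564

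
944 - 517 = 427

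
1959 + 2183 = 4142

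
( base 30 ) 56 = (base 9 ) 183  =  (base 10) 156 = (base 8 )234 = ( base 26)60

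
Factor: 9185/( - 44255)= - 11/53 = - 11^1 * 53^(- 1)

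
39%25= 14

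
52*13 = 676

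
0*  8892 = 0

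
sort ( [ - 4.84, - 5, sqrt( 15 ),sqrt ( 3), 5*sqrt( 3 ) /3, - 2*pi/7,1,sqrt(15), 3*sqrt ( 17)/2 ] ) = [ - 5, - 4.84, - 2*pi/7,1,sqrt(3),5*sqrt( 3 ) /3, sqrt( 15), sqrt(15 ),3*sqrt( 17)/2 ] 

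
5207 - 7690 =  - 2483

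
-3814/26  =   - 1907/13  =  - 146.69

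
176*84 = 14784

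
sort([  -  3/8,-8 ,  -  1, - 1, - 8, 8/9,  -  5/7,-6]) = [-8,  -  8,  -  6, - 1 ,-1 ,-5/7, - 3/8 , 8/9 ]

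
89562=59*1518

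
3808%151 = 33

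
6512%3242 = 28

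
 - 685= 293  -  978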